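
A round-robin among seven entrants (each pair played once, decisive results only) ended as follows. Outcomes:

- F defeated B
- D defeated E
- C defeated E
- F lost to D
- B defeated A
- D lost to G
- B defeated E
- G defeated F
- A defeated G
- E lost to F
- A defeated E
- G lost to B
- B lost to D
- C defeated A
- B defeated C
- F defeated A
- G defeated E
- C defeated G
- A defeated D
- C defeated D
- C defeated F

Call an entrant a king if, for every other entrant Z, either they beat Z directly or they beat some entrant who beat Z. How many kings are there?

A cannot reach C in two steps.
B reaches everyone (king).
C reaches everyone (king).
D reaches everyone (king).
E cannot reach A, B, C, D, F, G in two steps.
F reaches everyone (king).
G cannot reach C in two steps.
Kings: B, C, D, F — 4.

4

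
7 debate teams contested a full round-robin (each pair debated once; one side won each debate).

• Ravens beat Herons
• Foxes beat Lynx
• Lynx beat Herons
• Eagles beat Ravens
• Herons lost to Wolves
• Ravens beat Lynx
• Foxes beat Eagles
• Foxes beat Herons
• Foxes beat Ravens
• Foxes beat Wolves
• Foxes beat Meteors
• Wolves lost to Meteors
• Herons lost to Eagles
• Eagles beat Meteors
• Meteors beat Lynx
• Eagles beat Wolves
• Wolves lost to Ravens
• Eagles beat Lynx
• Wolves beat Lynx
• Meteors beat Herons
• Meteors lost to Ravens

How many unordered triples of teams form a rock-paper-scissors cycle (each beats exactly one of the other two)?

0

Win totals: Ravens 4, Eagles 5, Meteors 3, Herons 0, Wolves 2, Foxes 6, Lynx 1.
A team with w wins dominates both others in C(w,2) triples; summing gives 6 + 10 + 3 + 0 + 1 + 15 + 0 = 35 transitive triples.
Total triples C(7,3) = 35, so cyclic triples = 35 − 35 = 0.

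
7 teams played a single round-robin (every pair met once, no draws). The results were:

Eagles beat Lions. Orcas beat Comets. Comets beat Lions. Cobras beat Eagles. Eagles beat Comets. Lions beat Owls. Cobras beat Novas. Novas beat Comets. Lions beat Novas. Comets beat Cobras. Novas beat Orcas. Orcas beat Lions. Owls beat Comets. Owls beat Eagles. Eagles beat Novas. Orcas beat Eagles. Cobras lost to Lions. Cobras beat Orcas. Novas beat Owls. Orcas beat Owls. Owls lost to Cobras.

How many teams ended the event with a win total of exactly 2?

Win totals: Eagles 3, Comets 2, Owls 2, Orcas 4, Lions 3, Cobras 4, Novas 3.
Exactly 2: Comets, Owls — 2 teams.

2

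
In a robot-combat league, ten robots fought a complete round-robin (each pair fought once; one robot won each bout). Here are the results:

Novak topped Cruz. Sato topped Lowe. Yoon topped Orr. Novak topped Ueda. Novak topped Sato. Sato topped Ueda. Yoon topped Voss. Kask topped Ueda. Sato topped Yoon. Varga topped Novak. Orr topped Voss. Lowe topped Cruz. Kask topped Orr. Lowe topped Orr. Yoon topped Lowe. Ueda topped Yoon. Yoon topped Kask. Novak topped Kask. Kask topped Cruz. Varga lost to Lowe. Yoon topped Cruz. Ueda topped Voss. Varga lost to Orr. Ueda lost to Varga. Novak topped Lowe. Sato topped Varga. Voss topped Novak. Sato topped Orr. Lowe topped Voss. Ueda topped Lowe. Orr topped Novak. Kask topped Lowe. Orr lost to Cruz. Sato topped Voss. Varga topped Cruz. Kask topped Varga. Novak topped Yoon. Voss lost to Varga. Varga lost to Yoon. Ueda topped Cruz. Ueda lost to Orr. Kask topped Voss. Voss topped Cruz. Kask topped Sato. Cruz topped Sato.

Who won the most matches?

Win totals: Ueda 4, Yoon 6, Sato 6, Varga 4, Lowe 4, Kask 7, Orr 4, Cruz 2, Voss 2, Novak 6.
Kask leads with 7 wins (next highest: 6).

Kask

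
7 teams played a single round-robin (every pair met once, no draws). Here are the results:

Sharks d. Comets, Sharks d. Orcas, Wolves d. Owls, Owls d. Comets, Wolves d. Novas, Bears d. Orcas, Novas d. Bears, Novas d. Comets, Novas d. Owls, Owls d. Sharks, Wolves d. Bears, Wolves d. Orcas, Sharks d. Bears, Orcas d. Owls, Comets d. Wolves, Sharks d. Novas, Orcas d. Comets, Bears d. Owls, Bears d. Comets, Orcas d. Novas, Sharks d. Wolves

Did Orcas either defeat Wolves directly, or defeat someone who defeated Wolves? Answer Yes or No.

Yes

Orcas did not beat Wolves directly.
Orcas beat Owls, Novas, Comets. Of those, Comets beat Wolves.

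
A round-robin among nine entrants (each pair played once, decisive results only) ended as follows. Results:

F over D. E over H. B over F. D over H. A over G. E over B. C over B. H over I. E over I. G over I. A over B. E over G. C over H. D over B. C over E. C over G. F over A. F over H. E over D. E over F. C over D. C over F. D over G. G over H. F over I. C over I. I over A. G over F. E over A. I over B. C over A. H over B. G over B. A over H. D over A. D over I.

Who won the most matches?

C

Win totals: A 3, B 1, C 8, D 5, E 7, F 4, G 4, H 2, I 2.
C leads with 8 wins (next highest: 7).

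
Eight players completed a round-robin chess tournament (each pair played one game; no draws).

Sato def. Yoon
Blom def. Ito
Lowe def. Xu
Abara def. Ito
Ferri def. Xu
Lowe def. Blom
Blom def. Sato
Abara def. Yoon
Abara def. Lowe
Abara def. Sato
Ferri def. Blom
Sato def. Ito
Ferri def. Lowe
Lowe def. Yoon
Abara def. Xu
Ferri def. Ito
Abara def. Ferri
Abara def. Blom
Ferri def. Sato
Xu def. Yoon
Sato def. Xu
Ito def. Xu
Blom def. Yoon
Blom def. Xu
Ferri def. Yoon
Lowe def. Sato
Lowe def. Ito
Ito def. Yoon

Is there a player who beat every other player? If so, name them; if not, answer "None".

Abara has 7 wins out of 7 opponents — a perfect record.

Abara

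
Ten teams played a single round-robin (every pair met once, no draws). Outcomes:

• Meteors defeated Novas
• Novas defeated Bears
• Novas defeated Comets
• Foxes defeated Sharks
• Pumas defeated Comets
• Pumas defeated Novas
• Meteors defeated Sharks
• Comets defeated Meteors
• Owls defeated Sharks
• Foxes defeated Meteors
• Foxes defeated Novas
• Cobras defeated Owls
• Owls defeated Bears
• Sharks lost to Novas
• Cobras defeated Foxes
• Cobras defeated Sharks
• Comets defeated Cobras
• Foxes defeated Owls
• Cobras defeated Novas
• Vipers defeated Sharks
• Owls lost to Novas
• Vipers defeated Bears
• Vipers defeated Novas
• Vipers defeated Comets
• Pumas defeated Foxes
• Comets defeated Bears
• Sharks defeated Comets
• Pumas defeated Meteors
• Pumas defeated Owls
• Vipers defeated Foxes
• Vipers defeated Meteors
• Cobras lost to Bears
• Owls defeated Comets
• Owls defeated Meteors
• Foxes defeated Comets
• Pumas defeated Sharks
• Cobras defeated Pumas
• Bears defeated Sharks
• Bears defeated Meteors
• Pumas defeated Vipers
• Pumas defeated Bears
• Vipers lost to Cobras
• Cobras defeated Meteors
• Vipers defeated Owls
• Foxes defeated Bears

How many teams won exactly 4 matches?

Win totals: Owls 4, Meteors 2, Novas 4, Foxes 6, Vipers 7, Comets 3, Bears 3, Pumas 8, Sharks 1, Cobras 7.
Exactly 4: Owls, Novas — 2 teams.

2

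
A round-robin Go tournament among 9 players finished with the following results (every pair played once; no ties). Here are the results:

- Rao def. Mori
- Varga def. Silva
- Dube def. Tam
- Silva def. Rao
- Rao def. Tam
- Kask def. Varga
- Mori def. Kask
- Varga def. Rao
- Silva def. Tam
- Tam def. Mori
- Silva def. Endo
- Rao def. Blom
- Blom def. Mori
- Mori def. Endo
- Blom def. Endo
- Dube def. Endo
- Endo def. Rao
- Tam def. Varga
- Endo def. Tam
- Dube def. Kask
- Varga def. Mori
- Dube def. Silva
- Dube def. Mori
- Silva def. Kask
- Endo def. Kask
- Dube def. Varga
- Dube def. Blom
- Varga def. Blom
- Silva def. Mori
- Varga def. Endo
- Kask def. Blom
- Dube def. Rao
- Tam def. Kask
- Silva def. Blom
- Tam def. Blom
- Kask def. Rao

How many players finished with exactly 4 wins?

1

Win totals: Rao 3, Tam 4, Endo 3, Dube 8, Kask 3, Silva 6, Blom 2, Varga 5, Mori 2.
Exactly 4: Tam — 1 player.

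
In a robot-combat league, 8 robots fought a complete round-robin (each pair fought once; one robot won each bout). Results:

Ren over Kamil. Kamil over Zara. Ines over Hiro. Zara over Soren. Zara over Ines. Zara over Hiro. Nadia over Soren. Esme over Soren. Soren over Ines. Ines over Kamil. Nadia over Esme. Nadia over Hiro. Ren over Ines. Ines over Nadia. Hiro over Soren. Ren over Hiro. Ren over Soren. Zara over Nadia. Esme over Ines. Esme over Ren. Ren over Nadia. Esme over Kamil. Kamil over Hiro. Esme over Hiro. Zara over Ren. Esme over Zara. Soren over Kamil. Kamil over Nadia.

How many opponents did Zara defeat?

5

Zara's results: beat Nadia, Ines, Soren, Hiro, Ren; lost to Esme, Kamil.
That is 5 wins.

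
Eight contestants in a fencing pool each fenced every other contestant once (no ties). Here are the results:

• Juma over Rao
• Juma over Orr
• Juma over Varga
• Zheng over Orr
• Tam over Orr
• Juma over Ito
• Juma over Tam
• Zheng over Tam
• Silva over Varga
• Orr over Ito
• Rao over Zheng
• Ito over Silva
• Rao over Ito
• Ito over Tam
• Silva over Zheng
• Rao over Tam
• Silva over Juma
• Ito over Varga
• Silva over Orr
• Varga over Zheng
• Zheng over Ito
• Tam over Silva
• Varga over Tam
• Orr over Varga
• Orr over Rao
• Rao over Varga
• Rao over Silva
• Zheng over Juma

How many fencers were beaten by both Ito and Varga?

1

Ito beat: Tam, Varga, Silva.
Varga beat: Tam, Zheng.
Both beat: Tam — 1.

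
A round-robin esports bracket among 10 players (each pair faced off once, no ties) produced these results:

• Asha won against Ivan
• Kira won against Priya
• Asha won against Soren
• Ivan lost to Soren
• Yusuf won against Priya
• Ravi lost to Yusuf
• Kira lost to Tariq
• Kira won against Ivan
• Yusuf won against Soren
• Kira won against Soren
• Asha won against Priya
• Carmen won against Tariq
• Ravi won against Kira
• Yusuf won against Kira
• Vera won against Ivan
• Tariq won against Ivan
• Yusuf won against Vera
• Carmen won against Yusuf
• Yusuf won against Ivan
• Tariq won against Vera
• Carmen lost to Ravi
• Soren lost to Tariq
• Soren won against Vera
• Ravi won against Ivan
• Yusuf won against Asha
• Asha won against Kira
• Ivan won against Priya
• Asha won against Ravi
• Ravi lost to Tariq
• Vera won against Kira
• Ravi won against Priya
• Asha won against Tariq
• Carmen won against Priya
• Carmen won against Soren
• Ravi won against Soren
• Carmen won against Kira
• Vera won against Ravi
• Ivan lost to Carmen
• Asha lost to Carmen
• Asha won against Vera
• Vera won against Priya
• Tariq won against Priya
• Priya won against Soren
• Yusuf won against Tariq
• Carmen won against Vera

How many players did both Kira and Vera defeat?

Kira beat: Ivan, Soren, Priya.
Vera beat: Kira, Ivan, Priya, Ravi.
Both beat: Ivan, Priya — 2.

2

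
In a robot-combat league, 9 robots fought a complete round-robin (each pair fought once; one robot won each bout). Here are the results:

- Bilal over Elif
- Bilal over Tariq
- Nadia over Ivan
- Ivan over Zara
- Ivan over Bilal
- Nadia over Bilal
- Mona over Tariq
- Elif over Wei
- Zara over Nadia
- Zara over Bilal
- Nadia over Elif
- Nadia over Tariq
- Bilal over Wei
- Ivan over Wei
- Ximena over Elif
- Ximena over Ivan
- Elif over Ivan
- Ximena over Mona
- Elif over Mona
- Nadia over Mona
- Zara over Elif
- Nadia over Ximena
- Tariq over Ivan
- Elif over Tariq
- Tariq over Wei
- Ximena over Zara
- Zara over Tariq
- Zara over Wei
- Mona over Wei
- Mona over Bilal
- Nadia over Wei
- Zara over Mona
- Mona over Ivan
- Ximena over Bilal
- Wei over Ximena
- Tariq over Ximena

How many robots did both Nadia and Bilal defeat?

Nadia beat: Mona, Ivan, Elif, Wei, Ximena, Bilal, Tariq.
Bilal beat: Elif, Wei, Tariq.
Both beat: Elif, Wei, Tariq — 3.

3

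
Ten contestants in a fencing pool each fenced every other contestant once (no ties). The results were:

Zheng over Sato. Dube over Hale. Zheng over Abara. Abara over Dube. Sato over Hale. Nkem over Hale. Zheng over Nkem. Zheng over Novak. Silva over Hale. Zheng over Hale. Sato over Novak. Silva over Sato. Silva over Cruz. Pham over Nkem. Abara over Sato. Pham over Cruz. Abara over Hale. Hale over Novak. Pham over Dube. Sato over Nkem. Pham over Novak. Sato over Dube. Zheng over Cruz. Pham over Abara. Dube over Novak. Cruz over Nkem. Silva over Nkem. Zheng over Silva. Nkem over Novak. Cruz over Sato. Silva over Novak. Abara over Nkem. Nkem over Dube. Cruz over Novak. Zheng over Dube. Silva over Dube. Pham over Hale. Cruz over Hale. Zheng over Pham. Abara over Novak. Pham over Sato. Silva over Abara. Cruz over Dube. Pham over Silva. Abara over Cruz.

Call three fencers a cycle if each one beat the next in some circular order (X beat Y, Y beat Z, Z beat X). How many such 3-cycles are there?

Win totals: Novak 0, Nkem 3, Dube 2, Hale 1, Abara 6, Silva 7, Zheng 9, Cruz 5, Sato 4, Pham 8.
A fencer with w wins dominates both others in C(w,2) triples; summing gives 0 + 3 + 1 + 0 + 15 + 21 + 36 + 10 + 6 + 28 = 120 transitive triples.
Total triples C(10,3) = 120, so cyclic triples = 120 − 120 = 0.

0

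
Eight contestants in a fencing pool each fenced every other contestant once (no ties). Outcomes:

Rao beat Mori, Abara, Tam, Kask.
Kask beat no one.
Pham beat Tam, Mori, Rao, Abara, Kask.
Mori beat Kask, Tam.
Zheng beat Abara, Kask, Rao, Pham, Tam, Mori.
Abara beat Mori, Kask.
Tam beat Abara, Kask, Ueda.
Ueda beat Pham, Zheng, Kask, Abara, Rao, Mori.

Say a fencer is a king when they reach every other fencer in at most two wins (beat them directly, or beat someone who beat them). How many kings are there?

3

Rao cannot reach Pham, Zheng in two steps.
Pham cannot reach Zheng in two steps.
Kask cannot reach Rao, Pham, Mori, Tam, Zheng, Abara, Ueda in two steps.
Mori cannot reach Rao, Pham, Zheng in two steps.
Tam reaches everyone (king).
Zheng reaches everyone (king).
Abara cannot reach Rao, Pham, Zheng, Ueda in two steps.
Ueda reaches everyone (king).
Kings: Tam, Zheng, Ueda — 3.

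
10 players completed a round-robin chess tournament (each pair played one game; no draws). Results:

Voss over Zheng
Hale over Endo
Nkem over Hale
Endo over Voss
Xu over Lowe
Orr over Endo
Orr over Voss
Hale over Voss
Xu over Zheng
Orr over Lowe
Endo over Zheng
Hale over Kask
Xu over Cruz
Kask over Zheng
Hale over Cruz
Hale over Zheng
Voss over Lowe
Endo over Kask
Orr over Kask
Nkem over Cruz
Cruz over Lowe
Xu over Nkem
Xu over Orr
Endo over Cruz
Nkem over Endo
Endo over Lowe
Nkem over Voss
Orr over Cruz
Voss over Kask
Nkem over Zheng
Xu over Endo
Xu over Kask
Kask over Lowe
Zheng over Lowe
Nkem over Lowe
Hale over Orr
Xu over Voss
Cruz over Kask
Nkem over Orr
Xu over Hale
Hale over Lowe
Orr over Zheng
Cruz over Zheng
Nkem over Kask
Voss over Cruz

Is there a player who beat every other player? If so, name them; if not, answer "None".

Xu

Xu has 9 wins out of 9 opponents — a perfect record.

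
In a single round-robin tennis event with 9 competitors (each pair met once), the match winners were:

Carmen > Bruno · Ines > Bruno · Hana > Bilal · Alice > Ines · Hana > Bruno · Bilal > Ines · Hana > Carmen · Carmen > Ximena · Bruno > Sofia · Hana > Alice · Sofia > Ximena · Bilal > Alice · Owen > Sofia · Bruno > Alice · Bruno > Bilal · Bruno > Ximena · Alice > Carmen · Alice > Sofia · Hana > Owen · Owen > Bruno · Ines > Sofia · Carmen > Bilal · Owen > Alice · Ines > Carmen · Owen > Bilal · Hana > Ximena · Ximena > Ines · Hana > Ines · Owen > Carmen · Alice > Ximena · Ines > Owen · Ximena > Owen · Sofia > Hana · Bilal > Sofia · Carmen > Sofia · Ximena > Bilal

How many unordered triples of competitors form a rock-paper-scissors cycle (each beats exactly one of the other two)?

Win totals: Bruno 4, Alice 4, Owen 5, Sofia 2, Hana 7, Carmen 4, Ximena 3, Bilal 3, Ines 4.
A competitor with w wins dominates both others in C(w,2) triples; summing gives 6 + 6 + 10 + 1 + 21 + 6 + 3 + 3 + 6 = 62 transitive triples.
Total triples C(9,3) = 84, so cyclic triples = 84 − 62 = 22.

22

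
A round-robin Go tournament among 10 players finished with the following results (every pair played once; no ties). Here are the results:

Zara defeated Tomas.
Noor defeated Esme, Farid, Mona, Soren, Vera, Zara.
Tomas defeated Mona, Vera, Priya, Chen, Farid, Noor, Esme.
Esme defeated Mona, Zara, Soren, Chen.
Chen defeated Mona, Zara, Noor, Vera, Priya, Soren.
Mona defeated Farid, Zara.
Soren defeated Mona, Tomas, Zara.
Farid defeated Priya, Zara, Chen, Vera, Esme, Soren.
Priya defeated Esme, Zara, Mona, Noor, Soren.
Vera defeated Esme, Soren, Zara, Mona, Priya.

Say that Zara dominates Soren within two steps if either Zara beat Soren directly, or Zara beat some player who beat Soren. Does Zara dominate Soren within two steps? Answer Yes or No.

No

Zara did not beat Soren directly.
Zara beat Tomas, but each of them lost to Soren. No two-step path.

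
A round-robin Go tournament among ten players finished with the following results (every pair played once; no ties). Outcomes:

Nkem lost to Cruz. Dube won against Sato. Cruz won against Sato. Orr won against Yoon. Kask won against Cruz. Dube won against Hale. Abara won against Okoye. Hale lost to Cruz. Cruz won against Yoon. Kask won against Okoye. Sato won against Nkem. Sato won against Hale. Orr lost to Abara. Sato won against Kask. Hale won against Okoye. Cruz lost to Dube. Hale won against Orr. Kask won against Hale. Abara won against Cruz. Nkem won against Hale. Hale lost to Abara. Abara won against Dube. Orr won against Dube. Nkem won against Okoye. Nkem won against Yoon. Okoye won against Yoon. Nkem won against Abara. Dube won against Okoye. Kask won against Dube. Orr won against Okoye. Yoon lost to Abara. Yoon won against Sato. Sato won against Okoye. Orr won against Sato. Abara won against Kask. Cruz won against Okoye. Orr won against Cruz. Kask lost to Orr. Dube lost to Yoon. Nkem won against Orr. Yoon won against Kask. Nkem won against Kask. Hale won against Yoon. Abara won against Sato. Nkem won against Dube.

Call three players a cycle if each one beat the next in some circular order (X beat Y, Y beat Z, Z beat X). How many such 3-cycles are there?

Win totals: Abara 8, Kask 4, Dube 4, Nkem 7, Okoye 1, Cruz 5, Yoon 3, Orr 6, Sato 4, Hale 3.
A player with w wins dominates both others in C(w,2) triples; summing gives 28 + 6 + 6 + 21 + 0 + 10 + 3 + 15 + 6 + 3 = 98 transitive triples.
Total triples C(10,3) = 120, so cyclic triples = 120 − 98 = 22.

22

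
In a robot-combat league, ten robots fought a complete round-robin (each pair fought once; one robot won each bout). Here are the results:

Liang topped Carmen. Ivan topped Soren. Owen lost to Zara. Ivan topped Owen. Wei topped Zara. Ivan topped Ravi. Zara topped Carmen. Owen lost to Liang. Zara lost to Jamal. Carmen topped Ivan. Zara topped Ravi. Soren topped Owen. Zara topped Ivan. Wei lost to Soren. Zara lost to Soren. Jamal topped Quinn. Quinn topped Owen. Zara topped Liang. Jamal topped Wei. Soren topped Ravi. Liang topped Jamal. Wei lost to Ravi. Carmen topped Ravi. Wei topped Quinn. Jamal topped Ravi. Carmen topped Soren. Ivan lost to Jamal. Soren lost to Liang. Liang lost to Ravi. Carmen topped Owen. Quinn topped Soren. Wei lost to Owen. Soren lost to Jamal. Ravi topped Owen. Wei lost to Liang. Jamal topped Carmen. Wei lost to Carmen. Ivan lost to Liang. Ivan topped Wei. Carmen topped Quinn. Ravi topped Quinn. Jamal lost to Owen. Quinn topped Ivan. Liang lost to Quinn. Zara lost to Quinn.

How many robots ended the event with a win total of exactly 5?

2

Win totals: Wei 2, Carmen 6, Owen 2, Ivan 4, Soren 4, Zara 5, Ravi 4, Quinn 5, Liang 6, Jamal 7.
Exactly 5: Zara, Quinn — 2 robots.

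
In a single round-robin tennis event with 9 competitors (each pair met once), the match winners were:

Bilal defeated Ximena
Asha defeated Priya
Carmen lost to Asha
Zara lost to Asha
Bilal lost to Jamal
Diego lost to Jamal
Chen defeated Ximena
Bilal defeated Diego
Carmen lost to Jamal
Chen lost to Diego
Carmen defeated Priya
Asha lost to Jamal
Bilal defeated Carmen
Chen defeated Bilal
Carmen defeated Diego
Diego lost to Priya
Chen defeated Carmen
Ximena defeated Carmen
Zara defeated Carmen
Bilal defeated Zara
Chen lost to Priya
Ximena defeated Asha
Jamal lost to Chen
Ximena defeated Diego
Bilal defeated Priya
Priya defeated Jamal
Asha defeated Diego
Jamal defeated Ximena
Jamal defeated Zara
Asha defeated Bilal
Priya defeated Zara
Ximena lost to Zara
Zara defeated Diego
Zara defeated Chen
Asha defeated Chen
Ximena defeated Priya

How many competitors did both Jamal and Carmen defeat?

Jamal beat: Ximena, Diego, Zara, Bilal, Carmen, Asha.
Carmen beat: Diego, Priya.
Both beat: Diego — 1.

1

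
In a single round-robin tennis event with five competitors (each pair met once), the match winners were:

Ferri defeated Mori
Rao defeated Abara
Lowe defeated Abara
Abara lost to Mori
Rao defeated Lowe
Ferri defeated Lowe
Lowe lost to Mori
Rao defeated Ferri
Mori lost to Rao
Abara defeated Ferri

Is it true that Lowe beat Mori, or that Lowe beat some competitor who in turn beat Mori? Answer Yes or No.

Lowe did not beat Mori directly.
Lowe beat Abara, but each of them lost to Mori. No two-step path.

No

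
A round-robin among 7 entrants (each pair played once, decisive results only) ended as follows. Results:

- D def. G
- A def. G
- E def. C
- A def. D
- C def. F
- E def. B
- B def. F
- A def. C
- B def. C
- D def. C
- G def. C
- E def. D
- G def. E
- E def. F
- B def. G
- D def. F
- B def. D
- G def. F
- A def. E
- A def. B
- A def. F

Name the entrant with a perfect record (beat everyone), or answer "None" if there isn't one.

A has 6 wins out of 6 opponents — a perfect record.

A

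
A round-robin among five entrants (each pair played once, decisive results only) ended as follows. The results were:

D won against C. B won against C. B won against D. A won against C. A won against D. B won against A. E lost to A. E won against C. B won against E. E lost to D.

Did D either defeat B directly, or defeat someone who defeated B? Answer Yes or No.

No

D did not beat B directly.
D beat C, E, but each of them lost to B. No two-step path.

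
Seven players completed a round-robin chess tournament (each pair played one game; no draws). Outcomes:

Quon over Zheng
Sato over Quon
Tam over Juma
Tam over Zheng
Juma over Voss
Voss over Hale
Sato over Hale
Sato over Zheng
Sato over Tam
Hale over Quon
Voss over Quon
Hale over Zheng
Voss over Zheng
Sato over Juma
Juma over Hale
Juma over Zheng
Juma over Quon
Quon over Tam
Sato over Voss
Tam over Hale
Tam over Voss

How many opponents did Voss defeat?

Voss' results: beat Zheng, Hale, Quon; lost to Juma, Sato, Tam.
That is 3 wins.

3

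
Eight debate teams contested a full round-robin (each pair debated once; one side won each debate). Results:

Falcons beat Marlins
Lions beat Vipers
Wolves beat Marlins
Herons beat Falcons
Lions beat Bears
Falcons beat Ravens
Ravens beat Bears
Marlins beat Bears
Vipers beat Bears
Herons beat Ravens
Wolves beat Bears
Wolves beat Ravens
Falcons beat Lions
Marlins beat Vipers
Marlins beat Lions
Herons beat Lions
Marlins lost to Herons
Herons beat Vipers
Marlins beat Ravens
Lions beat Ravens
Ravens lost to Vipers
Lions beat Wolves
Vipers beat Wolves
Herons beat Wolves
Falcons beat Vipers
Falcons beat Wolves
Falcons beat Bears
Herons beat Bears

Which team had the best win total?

Herons

Win totals: Ravens 1, Lions 4, Bears 0, Herons 7, Vipers 3, Wolves 3, Marlins 4, Falcons 6.
Herons leads with 7 wins (next highest: 6).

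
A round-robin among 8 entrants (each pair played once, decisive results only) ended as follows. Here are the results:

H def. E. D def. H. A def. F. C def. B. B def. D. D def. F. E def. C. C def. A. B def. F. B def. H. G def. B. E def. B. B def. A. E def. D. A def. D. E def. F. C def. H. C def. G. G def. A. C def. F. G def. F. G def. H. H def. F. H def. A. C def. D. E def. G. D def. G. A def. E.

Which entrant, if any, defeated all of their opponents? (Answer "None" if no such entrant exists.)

None

Highest win total is C with 6 (out of 7 possible).
C lost to E, so no entrant went undefeated.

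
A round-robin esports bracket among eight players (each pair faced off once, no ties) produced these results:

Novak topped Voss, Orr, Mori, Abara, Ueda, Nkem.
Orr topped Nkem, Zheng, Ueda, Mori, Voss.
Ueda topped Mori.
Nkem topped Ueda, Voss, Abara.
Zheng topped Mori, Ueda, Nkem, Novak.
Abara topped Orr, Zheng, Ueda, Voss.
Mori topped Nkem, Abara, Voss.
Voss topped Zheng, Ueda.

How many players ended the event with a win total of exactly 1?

1

Win totals: Ueda 1, Voss 2, Novak 6, Zheng 4, Mori 3, Abara 4, Nkem 3, Orr 5.
Exactly 1: Ueda — 1 player.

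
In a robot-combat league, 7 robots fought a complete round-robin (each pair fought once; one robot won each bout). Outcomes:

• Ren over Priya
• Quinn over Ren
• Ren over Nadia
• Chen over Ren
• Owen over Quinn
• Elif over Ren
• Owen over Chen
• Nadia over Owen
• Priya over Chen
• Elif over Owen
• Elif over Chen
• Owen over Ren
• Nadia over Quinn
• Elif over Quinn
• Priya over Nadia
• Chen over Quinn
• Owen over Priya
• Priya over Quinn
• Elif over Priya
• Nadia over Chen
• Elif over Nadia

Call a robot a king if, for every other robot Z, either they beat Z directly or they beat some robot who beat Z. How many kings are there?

1

Elif reaches everyone (king).
Priya cannot reach Elif in two steps.
Quinn cannot reach Elif, Owen, Chen in two steps.
Nadia cannot reach Elif in two steps.
Owen cannot reach Elif in two steps.
Chen cannot reach Elif, Owen in two steps.
Ren cannot reach Elif in two steps.
Kings: Elif — 1.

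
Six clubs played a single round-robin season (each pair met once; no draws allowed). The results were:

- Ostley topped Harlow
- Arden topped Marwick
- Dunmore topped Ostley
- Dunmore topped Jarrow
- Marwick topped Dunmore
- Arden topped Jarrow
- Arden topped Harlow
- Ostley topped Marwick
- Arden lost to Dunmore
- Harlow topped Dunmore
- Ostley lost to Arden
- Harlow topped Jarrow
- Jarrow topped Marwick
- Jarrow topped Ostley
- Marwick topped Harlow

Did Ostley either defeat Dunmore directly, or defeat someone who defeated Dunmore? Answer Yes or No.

Yes

Ostley did not beat Dunmore directly.
Ostley beat Marwick, Harlow. Of those, Marwick beat Dunmore.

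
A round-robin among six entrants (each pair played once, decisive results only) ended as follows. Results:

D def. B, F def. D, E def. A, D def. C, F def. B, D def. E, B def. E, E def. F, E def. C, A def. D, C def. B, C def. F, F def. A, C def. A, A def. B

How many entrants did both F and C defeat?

F beat: A, B, D.
C beat: A, B, F.
Both beat: A, B — 2.

2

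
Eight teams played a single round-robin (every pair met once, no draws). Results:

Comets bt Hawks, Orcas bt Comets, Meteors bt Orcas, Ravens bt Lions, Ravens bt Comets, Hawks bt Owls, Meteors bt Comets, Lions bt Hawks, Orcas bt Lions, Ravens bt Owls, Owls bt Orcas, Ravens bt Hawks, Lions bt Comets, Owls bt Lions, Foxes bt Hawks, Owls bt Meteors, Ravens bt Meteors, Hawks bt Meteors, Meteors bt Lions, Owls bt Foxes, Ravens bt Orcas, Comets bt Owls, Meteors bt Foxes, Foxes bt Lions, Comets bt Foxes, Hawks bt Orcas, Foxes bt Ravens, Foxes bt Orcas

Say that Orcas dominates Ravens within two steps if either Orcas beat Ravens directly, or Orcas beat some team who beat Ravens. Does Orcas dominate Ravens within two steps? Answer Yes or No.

No

Orcas did not beat Ravens directly.
Orcas beat Lions, Comets, but each of them lost to Ravens. No two-step path.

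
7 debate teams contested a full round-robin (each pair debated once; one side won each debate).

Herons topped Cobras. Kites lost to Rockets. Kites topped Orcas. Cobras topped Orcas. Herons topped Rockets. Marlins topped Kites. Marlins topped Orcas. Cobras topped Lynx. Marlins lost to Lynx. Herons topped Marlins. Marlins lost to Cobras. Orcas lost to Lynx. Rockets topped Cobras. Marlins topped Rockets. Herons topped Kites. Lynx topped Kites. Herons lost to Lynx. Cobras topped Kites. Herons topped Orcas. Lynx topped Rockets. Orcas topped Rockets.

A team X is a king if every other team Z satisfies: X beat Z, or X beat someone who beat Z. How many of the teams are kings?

3

Orcas cannot reach Lynx, Marlins, Herons in two steps.
Cobras reaches everyone (king).
Lynx reaches everyone (king).
Marlins cannot reach Lynx, Herons in two steps.
Rockets cannot reach Herons in two steps.
Kites cannot reach Cobras, Lynx, Marlins, Herons in two steps.
Herons reaches everyone (king).
Kings: Cobras, Lynx, Herons — 3.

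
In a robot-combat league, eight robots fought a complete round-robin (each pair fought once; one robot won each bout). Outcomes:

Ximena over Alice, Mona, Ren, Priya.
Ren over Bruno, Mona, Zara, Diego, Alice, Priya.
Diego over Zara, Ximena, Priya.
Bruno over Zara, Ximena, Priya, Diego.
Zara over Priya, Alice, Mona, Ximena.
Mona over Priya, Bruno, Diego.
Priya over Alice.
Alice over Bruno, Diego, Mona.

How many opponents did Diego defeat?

Diego's results: beat Ximena, Zara, Priya; lost to Bruno, Alice, Mona, Ren.
That is 3 wins.

3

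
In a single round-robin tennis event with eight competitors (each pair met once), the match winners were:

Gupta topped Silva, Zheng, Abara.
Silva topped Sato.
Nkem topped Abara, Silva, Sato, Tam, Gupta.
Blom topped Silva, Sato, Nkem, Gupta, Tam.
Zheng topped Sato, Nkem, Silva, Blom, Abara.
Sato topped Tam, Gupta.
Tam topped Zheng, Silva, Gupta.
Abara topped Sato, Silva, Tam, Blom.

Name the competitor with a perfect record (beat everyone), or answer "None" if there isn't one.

Highest win total is Zheng with 5 (out of 7 possible).
Zheng lost to Tam, Gupta, so no competitor went undefeated.

None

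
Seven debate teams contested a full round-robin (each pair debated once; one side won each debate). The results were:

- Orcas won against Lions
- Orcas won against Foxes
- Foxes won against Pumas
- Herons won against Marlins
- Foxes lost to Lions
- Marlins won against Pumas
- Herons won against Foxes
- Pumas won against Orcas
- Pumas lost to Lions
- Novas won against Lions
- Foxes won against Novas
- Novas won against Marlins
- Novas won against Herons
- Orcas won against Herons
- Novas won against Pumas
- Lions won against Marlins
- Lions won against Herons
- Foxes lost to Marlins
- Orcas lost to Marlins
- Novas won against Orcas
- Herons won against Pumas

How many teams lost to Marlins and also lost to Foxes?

1

Marlins beat: Pumas, Orcas, Foxes.
Foxes beat: Pumas, Novas.
Both beat: Pumas — 1.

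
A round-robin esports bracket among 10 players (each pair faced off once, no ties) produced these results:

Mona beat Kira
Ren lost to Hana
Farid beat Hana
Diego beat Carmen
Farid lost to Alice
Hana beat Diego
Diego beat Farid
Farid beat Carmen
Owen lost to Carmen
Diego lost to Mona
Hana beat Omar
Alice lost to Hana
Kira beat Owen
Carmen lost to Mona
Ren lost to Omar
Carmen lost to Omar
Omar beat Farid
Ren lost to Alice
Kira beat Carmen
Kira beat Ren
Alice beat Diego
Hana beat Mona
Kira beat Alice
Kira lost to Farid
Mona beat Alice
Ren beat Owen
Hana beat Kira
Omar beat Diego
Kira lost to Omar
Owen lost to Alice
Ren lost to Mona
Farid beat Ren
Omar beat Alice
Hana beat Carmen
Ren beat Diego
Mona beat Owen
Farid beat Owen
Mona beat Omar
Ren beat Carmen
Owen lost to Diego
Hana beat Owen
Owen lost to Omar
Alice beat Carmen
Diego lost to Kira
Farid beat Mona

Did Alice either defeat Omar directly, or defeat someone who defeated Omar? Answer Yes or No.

Alice did not beat Omar directly.
Alice beat Carmen, Farid, Ren, Owen, Diego, but each of them lost to Omar. No two-step path.

No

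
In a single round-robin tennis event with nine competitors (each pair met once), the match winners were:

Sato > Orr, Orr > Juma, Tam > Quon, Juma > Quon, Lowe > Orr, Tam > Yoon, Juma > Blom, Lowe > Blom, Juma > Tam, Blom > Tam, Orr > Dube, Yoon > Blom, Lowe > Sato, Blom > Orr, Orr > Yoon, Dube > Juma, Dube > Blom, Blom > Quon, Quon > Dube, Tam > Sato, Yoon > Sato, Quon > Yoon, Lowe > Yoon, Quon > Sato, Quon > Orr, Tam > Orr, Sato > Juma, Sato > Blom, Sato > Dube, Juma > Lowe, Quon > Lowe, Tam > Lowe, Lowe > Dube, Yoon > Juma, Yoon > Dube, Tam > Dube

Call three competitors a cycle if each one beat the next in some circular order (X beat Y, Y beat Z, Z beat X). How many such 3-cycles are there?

24

Win totals: Sato 4, Dube 2, Yoon 4, Juma 4, Tam 6, Lowe 5, Blom 3, Quon 5, Orr 3.
A competitor with w wins dominates both others in C(w,2) triples; summing gives 6 + 1 + 6 + 6 + 15 + 10 + 3 + 10 + 3 = 60 transitive triples.
Total triples C(9,3) = 84, so cyclic triples = 84 − 60 = 24.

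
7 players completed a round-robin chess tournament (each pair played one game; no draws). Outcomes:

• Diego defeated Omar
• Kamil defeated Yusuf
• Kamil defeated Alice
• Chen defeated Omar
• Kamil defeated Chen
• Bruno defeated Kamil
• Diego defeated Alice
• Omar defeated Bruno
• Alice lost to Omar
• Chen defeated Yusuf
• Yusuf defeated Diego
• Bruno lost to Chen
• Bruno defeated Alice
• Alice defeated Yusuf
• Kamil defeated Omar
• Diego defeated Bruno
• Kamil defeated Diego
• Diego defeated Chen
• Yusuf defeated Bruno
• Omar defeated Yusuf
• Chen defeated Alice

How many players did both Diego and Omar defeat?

Diego beat: Omar, Chen, Bruno, Alice.
Omar beat: Bruno, Alice, Yusuf.
Both beat: Bruno, Alice — 2.

2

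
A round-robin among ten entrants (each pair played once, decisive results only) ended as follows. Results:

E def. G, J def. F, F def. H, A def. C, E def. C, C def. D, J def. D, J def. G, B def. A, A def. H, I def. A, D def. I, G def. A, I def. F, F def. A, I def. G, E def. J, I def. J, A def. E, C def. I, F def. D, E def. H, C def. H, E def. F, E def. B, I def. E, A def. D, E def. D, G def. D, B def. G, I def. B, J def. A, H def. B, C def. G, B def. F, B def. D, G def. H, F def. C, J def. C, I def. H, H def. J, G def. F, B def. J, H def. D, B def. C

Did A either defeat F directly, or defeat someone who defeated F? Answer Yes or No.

Yes

A did not beat F directly.
A beat C, D, E, H. Of those, E beat F.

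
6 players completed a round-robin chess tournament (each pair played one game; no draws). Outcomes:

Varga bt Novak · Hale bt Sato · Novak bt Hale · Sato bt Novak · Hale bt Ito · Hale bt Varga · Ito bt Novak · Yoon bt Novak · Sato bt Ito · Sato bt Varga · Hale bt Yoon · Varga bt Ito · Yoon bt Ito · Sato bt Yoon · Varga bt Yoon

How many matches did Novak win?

Novak's results: beat Hale; lost to Varga, Yoon, Sato, Ito.
That is 1 win.

1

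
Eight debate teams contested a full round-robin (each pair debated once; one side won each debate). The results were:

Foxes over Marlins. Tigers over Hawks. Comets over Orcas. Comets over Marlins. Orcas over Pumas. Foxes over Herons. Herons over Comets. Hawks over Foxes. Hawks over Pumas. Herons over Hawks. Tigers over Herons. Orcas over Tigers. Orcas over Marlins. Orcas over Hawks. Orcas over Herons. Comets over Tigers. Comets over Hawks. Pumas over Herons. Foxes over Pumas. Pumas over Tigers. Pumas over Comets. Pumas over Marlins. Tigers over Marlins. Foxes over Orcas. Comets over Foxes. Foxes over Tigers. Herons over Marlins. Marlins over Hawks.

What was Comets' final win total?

5

Comets' results: beat Hawks, Foxes, Orcas, Marlins, Tigers; lost to Herons, Pumas.
That is 5 wins.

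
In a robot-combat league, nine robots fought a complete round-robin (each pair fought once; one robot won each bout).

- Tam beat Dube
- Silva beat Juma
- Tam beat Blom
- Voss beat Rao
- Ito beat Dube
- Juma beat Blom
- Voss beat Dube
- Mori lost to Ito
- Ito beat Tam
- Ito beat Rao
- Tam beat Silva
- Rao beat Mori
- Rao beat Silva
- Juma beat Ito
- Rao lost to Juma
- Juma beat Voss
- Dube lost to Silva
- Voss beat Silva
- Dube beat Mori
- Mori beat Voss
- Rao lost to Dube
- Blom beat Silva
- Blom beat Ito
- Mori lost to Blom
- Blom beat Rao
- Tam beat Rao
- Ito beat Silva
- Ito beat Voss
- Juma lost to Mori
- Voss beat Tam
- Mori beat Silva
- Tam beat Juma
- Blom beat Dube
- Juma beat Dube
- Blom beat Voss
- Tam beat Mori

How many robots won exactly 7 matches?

Win totals: Silva 2, Ito 6, Blom 6, Voss 4, Juma 5, Rao 2, Mori 3, Tam 6, Dube 2.
No robot has exactly 7 wins.

0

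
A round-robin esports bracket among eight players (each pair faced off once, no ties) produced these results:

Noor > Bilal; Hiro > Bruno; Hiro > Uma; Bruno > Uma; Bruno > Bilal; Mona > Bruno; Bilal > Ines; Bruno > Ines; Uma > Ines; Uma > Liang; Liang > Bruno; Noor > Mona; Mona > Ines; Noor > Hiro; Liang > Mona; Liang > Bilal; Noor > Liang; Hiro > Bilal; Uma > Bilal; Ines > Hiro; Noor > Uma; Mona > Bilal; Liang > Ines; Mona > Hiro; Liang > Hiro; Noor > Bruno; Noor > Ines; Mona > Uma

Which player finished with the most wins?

Noor

Win totals: Bruno 3, Uma 3, Liang 5, Hiro 3, Noor 7, Ines 1, Mona 5, Bilal 1.
Noor leads with 7 wins (next highest: 5).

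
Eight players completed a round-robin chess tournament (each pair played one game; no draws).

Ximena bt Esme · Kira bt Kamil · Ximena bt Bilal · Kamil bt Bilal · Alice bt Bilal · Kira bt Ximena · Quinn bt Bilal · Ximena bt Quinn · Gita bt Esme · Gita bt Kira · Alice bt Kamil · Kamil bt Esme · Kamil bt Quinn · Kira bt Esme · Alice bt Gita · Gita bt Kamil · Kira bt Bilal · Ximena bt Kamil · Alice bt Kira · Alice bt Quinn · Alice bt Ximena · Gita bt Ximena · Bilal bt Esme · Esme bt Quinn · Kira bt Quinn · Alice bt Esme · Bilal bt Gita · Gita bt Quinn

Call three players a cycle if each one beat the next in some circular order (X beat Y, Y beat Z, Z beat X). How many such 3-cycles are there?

5

Win totals: Ximena 4, Alice 7, Esme 1, Gita 5, Kamil 3, Quinn 1, Kira 5, Bilal 2.
A player with w wins dominates both others in C(w,2) triples; summing gives 6 + 21 + 0 + 10 + 3 + 0 + 10 + 1 = 51 transitive triples.
Total triples C(8,3) = 56, so cyclic triples = 56 − 51 = 5.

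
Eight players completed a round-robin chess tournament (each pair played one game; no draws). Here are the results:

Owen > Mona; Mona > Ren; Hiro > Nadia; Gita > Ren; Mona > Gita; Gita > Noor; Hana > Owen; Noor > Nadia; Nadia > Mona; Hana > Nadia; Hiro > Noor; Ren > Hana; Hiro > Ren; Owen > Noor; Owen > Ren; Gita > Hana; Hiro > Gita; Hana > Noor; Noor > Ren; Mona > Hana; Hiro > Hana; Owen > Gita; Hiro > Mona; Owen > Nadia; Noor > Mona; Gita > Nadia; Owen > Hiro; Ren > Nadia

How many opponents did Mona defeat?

Mona's results: beat Hana, Gita, Ren; lost to Owen, Nadia, Noor, Hiro.
That is 3 wins.

3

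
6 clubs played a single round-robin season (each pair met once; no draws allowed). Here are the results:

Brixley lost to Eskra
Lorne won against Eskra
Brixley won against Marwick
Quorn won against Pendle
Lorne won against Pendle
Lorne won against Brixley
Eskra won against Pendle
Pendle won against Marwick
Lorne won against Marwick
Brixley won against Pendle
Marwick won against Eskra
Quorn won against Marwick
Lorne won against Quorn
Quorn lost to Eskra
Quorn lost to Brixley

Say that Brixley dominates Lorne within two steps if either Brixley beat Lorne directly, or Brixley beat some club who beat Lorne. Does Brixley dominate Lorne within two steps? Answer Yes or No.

No

Brixley did not beat Lorne directly.
Brixley beat Quorn, Marwick, Pendle, but each of them lost to Lorne. No two-step path.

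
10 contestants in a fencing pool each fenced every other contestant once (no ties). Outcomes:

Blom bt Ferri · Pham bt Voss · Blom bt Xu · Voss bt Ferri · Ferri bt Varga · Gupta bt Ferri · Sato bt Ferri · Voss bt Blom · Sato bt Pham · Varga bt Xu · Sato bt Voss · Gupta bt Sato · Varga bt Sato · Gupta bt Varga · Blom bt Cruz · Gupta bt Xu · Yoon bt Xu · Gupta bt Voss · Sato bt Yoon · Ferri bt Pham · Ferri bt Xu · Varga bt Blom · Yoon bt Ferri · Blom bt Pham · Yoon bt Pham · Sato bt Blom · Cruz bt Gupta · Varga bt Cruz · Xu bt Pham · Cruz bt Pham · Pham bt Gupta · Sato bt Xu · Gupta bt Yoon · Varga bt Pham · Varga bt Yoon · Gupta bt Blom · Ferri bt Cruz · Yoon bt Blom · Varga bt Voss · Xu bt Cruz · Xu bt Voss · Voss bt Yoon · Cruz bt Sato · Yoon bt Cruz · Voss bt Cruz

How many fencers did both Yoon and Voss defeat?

Yoon beat: Xu, Pham, Cruz, Blom, Ferri.
Voss beat: Cruz, Blom, Yoon, Ferri.
Both beat: Cruz, Blom, Ferri — 3.

3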